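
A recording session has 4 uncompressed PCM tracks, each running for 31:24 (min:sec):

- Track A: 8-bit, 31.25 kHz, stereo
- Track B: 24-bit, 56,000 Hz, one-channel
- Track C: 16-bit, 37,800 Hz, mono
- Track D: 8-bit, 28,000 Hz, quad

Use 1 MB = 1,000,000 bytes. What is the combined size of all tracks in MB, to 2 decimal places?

787.70 MB

31:24 (min:sec) = 1,884 s.
Track A: 31,250 × 1,884 × 1 × 2 = 117,750,000 bytes.
Track B: 56,000 × 1,884 × 3 × 1 = 316,512,000 bytes.
Track C: 37,800 × 1,884 × 2 × 1 = 142,430,400 bytes.
Track D: 28,000 × 1,884 × 1 × 4 = 211,008,000 bytes.
Total = 787,700,400 bytes = 787.70 MB.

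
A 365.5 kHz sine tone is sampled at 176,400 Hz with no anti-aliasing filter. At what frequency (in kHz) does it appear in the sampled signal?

Nyquist = 176,400/2 = 88,200 Hz; 365,500 Hz exceeds it.
Alias = |365,500 − 2×176,400| = |365,500 − 352,800| = 12,700 Hz = 12.7 kHz.

12.7 kHz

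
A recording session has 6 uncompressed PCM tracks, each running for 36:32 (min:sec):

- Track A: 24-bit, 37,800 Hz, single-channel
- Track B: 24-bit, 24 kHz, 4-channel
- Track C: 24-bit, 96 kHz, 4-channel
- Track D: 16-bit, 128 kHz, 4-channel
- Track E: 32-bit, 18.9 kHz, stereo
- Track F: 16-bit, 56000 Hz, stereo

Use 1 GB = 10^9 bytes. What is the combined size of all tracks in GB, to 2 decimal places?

6.47 GB

36:32 (min:sec) = 2,192 s.
Track A: 37,800 × 2,192 × 3 × 1 = 248,572,800 bytes.
Track B: 24,000 × 2,192 × 3 × 4 = 631,296,000 bytes.
Track C: 96,000 × 2,192 × 3 × 4 = 2,525,184,000 bytes.
Track D: 128,000 × 2,192 × 2 × 4 = 2,244,608,000 bytes.
Track E: 18,900 × 2,192 × 4 × 2 = 331,430,400 bytes.
Track F: 56,000 × 2,192 × 2 × 2 = 491,008,000 bytes.
Total = 6,472,099,200 bytes = 6.47 GB.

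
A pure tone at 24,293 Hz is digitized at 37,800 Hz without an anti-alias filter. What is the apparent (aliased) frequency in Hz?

Nyquist = 37,800/2 = 18,900 Hz; 24,293 Hz exceeds it.
Alias = |24,293 − 1×37,800| = |24,293 − 37,800| = 13,507 Hz.

13,507 Hz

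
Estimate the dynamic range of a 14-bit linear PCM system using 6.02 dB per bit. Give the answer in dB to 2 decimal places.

14 × 6.02 = 84.28 dB.

84.28 dB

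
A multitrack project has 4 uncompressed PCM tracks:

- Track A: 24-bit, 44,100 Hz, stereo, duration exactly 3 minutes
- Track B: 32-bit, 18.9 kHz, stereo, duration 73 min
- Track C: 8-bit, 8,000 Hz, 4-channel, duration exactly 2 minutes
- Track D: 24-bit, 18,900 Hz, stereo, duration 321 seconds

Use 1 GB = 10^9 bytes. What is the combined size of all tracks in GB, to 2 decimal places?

Track A: exactly 3 minutes = 180 s; 44,100 × 180 × 3 × 2 = 47,628,000 bytes.
Track B: 73 min = 4,380 s; 18,900 × 4,380 × 4 × 2 = 662,256,000 bytes.
Track C: exactly 2 minutes = 120 s; 8,000 × 120 × 1 × 4 = 3,840,000 bytes.
Track D: 18,900 × 321 × 3 × 2 = 36,401,400 bytes.
Total = 750,125,400 bytes = 0.75 GB.

0.75 GB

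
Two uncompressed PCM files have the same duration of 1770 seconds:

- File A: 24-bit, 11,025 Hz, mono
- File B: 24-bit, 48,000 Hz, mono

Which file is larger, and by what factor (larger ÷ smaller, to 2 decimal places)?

File A: 11,025 × 3 × 1 = 33,075 bytes/s.
File B: 48,000 × 3 × 1 = 144,000 bytes/s.
File B is larger; ratio = 254,880,000 / 58,542,750 = 4.35.

File B, by a factor of 4.35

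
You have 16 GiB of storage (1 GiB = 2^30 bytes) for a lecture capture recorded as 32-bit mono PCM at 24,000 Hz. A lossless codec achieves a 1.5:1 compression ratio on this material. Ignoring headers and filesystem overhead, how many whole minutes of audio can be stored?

4,473 minutes

Uncompressed byte rate = 24,000 × 4 × 1 = 96,000 bytes/s.
After 1.5:1 compression, effective rate ≈ 64000 bytes/s.
Capacity = 16 × 1,073,741,824 = 17,179,869,184 bytes.
17,179,869,184 / effective rate ≈ 268435.46 s → 4,473 minutes.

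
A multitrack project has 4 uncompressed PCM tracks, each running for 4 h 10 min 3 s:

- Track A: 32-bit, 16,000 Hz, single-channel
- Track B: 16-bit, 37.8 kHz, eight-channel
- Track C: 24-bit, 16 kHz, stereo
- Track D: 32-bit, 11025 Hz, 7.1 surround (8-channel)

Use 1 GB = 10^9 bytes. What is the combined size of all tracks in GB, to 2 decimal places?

16.77 GB

4 h 10 min 3 s = 15,003 s.
Track A: 16,000 × 15,003 × 4 × 1 = 960,192,000 bytes.
Track B: 37,800 × 15,003 × 2 × 8 = 9,073,814,400 bytes.
Track C: 16,000 × 15,003 × 3 × 2 = 1,440,288,000 bytes.
Track D: 11,025 × 15,003 × 4 × 8 = 5,293,058,400 bytes.
Total = 16,767,352,800 bytes = 16.77 GB.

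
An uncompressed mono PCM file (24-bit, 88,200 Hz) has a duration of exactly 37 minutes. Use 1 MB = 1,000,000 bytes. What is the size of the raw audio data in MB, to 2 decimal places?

Duration = exactly 37 minutes = 2,220 s.
Bytes = 88,200 samples/s × 2,220 s × 3 bytes/sample × 1 ch = 587,412,000 bytes.
587,412,000 / 1,000,000 = 587.41 MB.

587.41 MB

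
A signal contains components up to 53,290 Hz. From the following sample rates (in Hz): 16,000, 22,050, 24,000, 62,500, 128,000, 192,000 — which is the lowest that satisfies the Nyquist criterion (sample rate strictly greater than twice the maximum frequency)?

Need sample rate > 2 × 53,290 = 106,580 Hz.
Lowest listed rate above 106,580 Hz is 128,000 Hz.

128,000 Hz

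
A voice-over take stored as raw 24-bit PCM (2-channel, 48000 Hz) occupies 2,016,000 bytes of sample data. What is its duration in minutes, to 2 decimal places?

Byte rate = 48,000 × 3 × 2 = 288,000 bytes/s.
Duration = 2,016,000 / 288,000 = 7 s.
7 s / 60 = 0.12 minutes.

0.12 minutes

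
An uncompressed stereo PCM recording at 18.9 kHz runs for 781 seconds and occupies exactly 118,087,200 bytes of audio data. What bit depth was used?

32 bits

Bytes per sample = 118,087,200 / (18,900 × 781 × 2) = 118,087,200 / 29,521,800 = 4.
Bit depth = 4 × 8 = 32 bits.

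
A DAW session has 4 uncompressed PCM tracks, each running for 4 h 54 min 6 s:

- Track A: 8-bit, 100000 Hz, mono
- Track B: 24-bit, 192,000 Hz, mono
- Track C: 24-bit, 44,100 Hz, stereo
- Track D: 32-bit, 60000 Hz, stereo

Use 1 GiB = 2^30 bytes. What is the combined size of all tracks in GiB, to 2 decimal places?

4 h 54 min 6 s = 17,646 s.
Track A: 100,000 × 17,646 × 1 × 1 = 1,764,600,000 bytes.
Track B: 192,000 × 17,646 × 3 × 1 = 10,164,096,000 bytes.
Track C: 44,100 × 17,646 × 3 × 2 = 4,669,131,600 bytes.
Track D: 60,000 × 17,646 × 4 × 2 = 8,470,080,000 bytes.
Total = 25,067,907,600 bytes = 23.35 GiB.

23.35 GiB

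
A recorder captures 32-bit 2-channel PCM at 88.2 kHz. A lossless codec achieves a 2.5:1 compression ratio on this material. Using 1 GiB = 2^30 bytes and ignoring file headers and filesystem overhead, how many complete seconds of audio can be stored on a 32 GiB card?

Uncompressed byte rate = 88,200 × 4 × 2 = 705,600 bytes/s.
After 2.5:1 compression, effective rate ≈ 282240 bytes/s.
Capacity = 32 × 1,073,741,824 = 34,359,738,368 bytes.
34,359,738,368 / effective rate ≈ 121739.44 s → 121,739 seconds.

121,739 seconds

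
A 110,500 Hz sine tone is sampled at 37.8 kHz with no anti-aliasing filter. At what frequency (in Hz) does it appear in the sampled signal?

Nyquist = 37,800/2 = 18,900 Hz; 110,500 Hz exceeds it.
Alias = |110,500 − 3×37,800| = |110,500 − 113,400| = 2,900 Hz.

2,900 Hz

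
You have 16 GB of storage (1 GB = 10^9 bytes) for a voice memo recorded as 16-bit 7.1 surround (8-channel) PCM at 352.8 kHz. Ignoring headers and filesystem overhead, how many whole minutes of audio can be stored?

47 minutes

Uncompressed byte rate = 352,800 × 2 × 8 = 5,644,800 bytes/s.
Capacity = 16 × 1,000,000,000 = 16,000,000,000 bytes.
16,000,000,000 / 5,644,800 ≈ 2834.47 s → 47 minutes.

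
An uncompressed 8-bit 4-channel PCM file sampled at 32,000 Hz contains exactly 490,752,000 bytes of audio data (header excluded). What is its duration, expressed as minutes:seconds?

Byte rate = 32,000 × 1 × 4 = 128,000 bytes/s.
Duration = 490,752,000 / 128,000 = 3,834 s.
3,834 s = 63:54.

63:54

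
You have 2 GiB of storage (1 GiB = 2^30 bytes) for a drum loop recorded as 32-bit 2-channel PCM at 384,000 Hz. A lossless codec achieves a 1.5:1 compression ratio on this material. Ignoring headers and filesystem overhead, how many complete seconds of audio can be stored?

Uncompressed byte rate = 384,000 × 4 × 2 = 3,072,000 bytes/s.
After 1.5:1 compression, effective rate ≈ 2048000 bytes/s.
Capacity = 2 × 1,073,741,824 = 2,147,483,648 bytes.
2,147,483,648 / effective rate ≈ 1048.58 s → 1,048 seconds.

1,048 seconds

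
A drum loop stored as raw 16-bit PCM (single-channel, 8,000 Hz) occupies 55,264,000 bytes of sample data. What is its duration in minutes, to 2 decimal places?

57.57 minutes

Byte rate = 8,000 × 2 × 1 = 16,000 bytes/s.
Duration = 55,264,000 / 16,000 = 3,454 s.
3,454 s / 60 = 57.57 minutes.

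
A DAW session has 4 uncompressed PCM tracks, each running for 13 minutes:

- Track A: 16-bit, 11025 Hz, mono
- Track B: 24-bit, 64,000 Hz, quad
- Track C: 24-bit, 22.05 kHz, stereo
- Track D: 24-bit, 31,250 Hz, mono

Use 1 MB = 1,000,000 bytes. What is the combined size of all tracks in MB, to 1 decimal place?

13 minutes = 780 s.
Track A: 11,025 × 780 × 2 × 1 = 17,199,000 bytes.
Track B: 64,000 × 780 × 3 × 4 = 599,040,000 bytes.
Track C: 22,050 × 780 × 3 × 2 = 103,194,000 bytes.
Track D: 31,250 × 780 × 3 × 1 = 73,125,000 bytes.
Total = 792,558,000 bytes = 792.6 MB.

792.6 MB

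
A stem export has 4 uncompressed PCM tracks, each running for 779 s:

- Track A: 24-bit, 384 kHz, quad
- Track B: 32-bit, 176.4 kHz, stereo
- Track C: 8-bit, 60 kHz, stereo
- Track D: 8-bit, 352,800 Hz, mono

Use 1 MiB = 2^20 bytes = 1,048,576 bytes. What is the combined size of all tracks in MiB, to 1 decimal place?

4823.0 MiB

Track A: 384,000 × 779 × 3 × 4 = 3,589,632,000 bytes.
Track B: 176,400 × 779 × 4 × 2 = 1,099,324,800 bytes.
Track C: 60,000 × 779 × 1 × 2 = 93,480,000 bytes.
Track D: 352,800 × 779 × 1 × 1 = 274,831,200 bytes.
Total = 5,057,268,000 bytes = 4823.0 MiB.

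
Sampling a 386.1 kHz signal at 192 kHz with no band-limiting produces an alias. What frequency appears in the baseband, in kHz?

Nyquist = 192,000/2 = 96,000 Hz; 386,100 Hz exceeds it.
Alias = |386,100 − 2×192,000| = |386,100 − 384,000| = 2,100 Hz = 2.1 kHz.

2.1 kHz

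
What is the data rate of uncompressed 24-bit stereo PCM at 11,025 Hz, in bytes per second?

Bit rate = 11,025 × 24 × 2 = 529,200 bits/s.
529,200 / 8 = 66,150 bytes/s.

66,150 bytes/s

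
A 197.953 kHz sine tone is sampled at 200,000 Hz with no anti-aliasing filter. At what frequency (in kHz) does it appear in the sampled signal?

2.047 kHz

Nyquist = 200,000/2 = 100,000 Hz; 197,953 Hz exceeds it.
Alias = |197,953 − 1×200,000| = |197,953 − 200,000| = 2,047 Hz = 2.047 kHz.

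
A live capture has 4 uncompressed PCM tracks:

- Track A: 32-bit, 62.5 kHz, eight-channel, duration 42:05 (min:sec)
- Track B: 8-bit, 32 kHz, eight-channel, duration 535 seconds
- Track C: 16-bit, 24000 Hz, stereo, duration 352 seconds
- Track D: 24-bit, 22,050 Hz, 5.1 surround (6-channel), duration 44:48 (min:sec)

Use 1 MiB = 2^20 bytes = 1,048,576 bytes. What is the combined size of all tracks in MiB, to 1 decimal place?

Track A: 42:05 (min:sec) = 2,525 s; 62,500 × 2,525 × 4 × 8 = 5,050,000,000 bytes.
Track B: 32,000 × 535 × 1 × 8 = 136,960,000 bytes.
Track C: 24,000 × 352 × 2 × 2 = 33,792,000 bytes.
Track D: 44:48 (min:sec) = 2,688 s; 22,050 × 2,688 × 3 × 6 = 1,066,867,200 bytes.
Total = 6,287,619,200 bytes = 5996.3 MiB.

5996.3 MiB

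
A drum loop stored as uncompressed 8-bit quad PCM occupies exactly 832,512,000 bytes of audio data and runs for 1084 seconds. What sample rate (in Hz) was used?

Bytes = sample_rate × seconds × bytes_per_sample × channels.
sample_rate = 832,512,000 / (1,084 × 1 × 4) = 832,512,000 / 4,336 = 192,000 Hz.

192,000 Hz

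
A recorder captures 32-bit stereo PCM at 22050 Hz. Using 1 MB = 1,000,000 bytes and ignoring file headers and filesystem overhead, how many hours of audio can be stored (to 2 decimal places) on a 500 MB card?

0.79 hours

Uncompressed byte rate = 22,050 × 4 × 2 = 176,400 bytes/s.
Capacity = 500 × 1,000,000 = 500,000,000 bytes.
500,000,000 / 176,400 ≈ 2834.47 s → 0.79 hours.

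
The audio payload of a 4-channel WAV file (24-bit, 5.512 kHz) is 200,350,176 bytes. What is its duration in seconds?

Byte rate = 5,512 × 3 × 4 = 66,144 bytes/s.
Duration = 200,350,176 / 66,144 = 3,029 s.

3,029 seconds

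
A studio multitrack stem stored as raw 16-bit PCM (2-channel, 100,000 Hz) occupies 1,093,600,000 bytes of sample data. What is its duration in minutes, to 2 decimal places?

45.57 minutes

Byte rate = 100,000 × 2 × 2 = 400,000 bytes/s.
Duration = 1,093,600,000 / 400,000 = 2,734 s.
2,734 s / 60 = 45.57 minutes.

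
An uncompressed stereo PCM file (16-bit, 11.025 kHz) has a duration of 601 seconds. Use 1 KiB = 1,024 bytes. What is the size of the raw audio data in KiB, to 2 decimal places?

25882.91 KiB

Bytes = 11,025 samples/s × 601 s × 2 bytes/sample × 2 ch = 26,504,100 bytes.
26,504,100 / 1,024 = 25882.91 KiB.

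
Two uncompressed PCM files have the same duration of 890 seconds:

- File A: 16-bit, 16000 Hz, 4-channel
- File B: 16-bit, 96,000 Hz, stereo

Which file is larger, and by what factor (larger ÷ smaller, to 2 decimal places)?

File A: 16,000 × 2 × 4 = 128,000 bytes/s.
File B: 96,000 × 2 × 2 = 384,000 bytes/s.
File B is larger; ratio = 341,760,000 / 113,920,000 = 3.00.

File B, by a factor of 3.00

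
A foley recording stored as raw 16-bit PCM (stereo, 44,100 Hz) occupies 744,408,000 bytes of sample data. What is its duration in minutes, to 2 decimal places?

Byte rate = 44,100 × 2 × 2 = 176,400 bytes/s.
Duration = 744,408,000 / 176,400 = 4,220 s.
4,220 s / 60 = 70.33 minutes.

70.33 minutes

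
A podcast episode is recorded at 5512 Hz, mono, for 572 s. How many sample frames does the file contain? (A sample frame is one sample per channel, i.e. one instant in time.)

3,152,864 sample frames

5,512 samples/s × 572 s = 3,152,864 frames.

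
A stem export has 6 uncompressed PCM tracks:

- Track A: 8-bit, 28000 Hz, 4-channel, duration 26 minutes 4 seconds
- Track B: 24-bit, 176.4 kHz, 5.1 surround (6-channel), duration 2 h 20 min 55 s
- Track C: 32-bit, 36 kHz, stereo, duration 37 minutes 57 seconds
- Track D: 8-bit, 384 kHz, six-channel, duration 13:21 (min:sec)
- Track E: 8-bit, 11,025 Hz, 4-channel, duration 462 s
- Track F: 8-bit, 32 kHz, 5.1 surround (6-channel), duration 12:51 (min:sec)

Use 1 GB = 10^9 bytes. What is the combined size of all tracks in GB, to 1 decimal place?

29.7 GB

Track A: 26 minutes 4 seconds = 1,564 s; 28,000 × 1,564 × 1 × 4 = 175,168,000 bytes.
Track B: 2 h 20 min 55 s = 8,455 s; 176,400 × 8,455 × 3 × 6 = 26,846,316,000 bytes.
Track C: 37 minutes 57 seconds = 2,277 s; 36,000 × 2,277 × 4 × 2 = 655,776,000 bytes.
Track D: 13:21 (min:sec) = 801 s; 384,000 × 801 × 1 × 6 = 1,845,504,000 bytes.
Track E: 11,025 × 462 × 1 × 4 = 20,374,200 bytes.
Track F: 12:51 (min:sec) = 771 s; 32,000 × 771 × 1 × 6 = 148,032,000 bytes.
Total = 29,691,170,200 bytes = 29.7 GB.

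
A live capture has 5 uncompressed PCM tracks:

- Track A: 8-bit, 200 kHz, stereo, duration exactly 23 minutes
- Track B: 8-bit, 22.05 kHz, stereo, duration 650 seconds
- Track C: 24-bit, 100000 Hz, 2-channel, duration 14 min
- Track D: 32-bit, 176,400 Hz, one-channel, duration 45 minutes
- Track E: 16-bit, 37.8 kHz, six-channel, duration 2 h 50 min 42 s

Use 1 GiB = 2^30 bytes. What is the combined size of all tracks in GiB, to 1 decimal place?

Track A: exactly 23 minutes = 1,380 s; 200,000 × 1,380 × 1 × 2 = 552,000,000 bytes.
Track B: 22,050 × 650 × 1 × 2 = 28,665,000 bytes.
Track C: 14 min = 840 s; 100,000 × 840 × 3 × 2 = 504,000,000 bytes.
Track D: 45 minutes = 2,700 s; 176,400 × 2,700 × 4 × 1 = 1,905,120,000 bytes.
Track E: 2 h 50 min 42 s = 10,242 s; 37,800 × 10,242 × 2 × 6 = 4,645,771,200 bytes.
Total = 7,635,556,200 bytes = 7.1 GiB.

7.1 GiB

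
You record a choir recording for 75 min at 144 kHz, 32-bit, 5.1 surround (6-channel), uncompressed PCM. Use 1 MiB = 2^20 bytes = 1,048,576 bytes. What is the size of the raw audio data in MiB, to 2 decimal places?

Duration = 75 min = 4,500 s.
Bytes = 144,000 samples/s × 4,500 s × 4 bytes/sample × 6 ch = 15,552,000,000 bytes.
15,552,000,000 / 1,048,576 = 14831.54 MiB.

14831.54 MiB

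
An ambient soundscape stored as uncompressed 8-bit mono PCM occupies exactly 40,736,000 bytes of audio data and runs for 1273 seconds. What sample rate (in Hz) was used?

32,000 Hz

Bytes = sample_rate × seconds × bytes_per_sample × channels.
sample_rate = 40,736,000 / (1,273 × 1 × 1) = 40,736,000 / 1,273 = 32,000 Hz.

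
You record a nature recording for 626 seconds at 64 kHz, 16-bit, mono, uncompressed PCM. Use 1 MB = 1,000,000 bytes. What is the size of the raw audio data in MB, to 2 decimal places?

80.13 MB

Bytes = 64,000 samples/s × 626 s × 2 bytes/sample × 1 ch = 80,128,000 bytes.
80,128,000 / 1,000,000 = 80.13 MB.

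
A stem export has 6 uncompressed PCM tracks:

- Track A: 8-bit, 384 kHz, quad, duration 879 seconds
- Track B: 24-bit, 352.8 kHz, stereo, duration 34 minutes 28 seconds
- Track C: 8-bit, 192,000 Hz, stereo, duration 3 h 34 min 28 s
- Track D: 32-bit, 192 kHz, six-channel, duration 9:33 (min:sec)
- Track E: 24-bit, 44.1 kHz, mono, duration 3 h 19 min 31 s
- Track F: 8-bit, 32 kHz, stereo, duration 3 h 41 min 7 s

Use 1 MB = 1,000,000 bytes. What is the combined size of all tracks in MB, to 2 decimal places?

Track A: 384,000 × 879 × 1 × 4 = 1,350,144,000 bytes.
Track B: 34 minutes 28 seconds = 2,068 s; 352,800 × 2,068 × 3 × 2 = 4,377,542,400 bytes.
Track C: 3 h 34 min 28 s = 12,868 s; 192,000 × 12,868 × 1 × 2 = 4,941,312,000 bytes.
Track D: 9:33 (min:sec) = 573 s; 192,000 × 573 × 4 × 6 = 2,640,384,000 bytes.
Track E: 3 h 19 min 31 s = 11,971 s; 44,100 × 11,971 × 3 × 1 = 1,583,763,300 bytes.
Track F: 3 h 41 min 7 s = 13,267 s; 32,000 × 13,267 × 1 × 2 = 849,088,000 bytes.
Total = 15,742,233,700 bytes = 15742.23 MB.

15742.23 MB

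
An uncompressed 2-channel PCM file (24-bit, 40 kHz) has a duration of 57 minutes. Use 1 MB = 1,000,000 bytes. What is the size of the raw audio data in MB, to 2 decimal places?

820.80 MB

Duration = 57 minutes = 3,420 s.
Bytes = 40,000 samples/s × 3,420 s × 3 bytes/sample × 2 ch = 820,800,000 bytes.
820,800,000 / 1,000,000 = 820.80 MB.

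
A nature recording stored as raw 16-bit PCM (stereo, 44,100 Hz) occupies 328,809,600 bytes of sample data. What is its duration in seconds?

Byte rate = 44,100 × 2 × 2 = 176,400 bytes/s.
Duration = 328,809,600 / 176,400 = 1,864 s.

1,864 seconds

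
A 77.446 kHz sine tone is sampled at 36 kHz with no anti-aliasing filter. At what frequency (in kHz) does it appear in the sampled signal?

Nyquist = 36,000/2 = 18,000 Hz; 77,446 Hz exceeds it.
Alias = |77,446 − 2×36,000| = |77,446 − 72,000| = 5,446 Hz = 5.446 kHz.

5.446 kHz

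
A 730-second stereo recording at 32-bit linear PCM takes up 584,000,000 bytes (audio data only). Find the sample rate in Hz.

Bytes = sample_rate × seconds × bytes_per_sample × channels.
sample_rate = 584,000,000 / (730 × 4 × 2) = 584,000,000 / 5,840 = 100,000 Hz.

100,000 Hz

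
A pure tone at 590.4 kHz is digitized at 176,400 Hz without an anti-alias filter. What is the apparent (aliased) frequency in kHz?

Nyquist = 176,400/2 = 88,200 Hz; 590,400 Hz exceeds it.
Alias = |590,400 − 3×176,400| = |590,400 − 529,200| = 61,200 Hz = 61.2 kHz.

61.2 kHz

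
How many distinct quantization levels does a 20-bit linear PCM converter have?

1,048,576 levels

2^20 = 1,048,576.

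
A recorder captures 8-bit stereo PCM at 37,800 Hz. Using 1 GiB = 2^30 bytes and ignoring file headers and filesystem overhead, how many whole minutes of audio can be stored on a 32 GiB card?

Uncompressed byte rate = 37,800 × 1 × 2 = 75,600 bytes/s.
Capacity = 32 × 1,073,741,824 = 34,359,738,368 bytes.
34,359,738,368 / 75,600 ≈ 454493.89 s → 7,574 minutes.

7,574 minutes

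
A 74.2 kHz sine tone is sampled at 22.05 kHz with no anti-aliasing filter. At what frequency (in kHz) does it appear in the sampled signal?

8.05 kHz

Nyquist = 22,050/2 = 11,025 Hz; 74,200 Hz exceeds it.
Alias = |74,200 − 3×22,050| = |74,200 − 66,150| = 8,050 Hz = 8.05 kHz.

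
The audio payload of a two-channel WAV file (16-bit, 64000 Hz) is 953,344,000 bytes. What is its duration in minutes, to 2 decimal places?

62.07 minutes

Byte rate = 64,000 × 2 × 2 = 256,000 bytes/s.
Duration = 953,344,000 / 256,000 = 3,724 s.
3,724 s / 60 = 62.07 minutes.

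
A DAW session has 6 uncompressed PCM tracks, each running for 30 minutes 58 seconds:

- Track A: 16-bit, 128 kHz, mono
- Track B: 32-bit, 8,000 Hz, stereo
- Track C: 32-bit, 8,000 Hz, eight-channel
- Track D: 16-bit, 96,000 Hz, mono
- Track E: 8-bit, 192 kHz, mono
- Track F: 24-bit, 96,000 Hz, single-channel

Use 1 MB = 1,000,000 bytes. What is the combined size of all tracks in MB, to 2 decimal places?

2318.78 MB

30 minutes 58 seconds = 1,858 s.
Track A: 128,000 × 1,858 × 2 × 1 = 475,648,000 bytes.
Track B: 8,000 × 1,858 × 4 × 2 = 118,912,000 bytes.
Track C: 8,000 × 1,858 × 4 × 8 = 475,648,000 bytes.
Track D: 96,000 × 1,858 × 2 × 1 = 356,736,000 bytes.
Track E: 192,000 × 1,858 × 1 × 1 = 356,736,000 bytes.
Track F: 96,000 × 1,858 × 3 × 1 = 535,104,000 bytes.
Total = 2,318,784,000 bytes = 2318.78 MB.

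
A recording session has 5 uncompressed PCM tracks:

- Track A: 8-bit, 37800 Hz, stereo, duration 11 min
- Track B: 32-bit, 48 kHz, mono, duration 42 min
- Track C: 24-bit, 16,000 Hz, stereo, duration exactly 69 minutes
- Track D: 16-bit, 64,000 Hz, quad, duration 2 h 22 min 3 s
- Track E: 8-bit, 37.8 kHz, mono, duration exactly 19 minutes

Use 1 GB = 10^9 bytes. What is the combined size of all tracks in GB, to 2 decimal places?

5.34 GB

Track A: 11 min = 660 s; 37,800 × 660 × 1 × 2 = 49,896,000 bytes.
Track B: 42 min = 2,520 s; 48,000 × 2,520 × 4 × 1 = 483,840,000 bytes.
Track C: exactly 69 minutes = 4,140 s; 16,000 × 4,140 × 3 × 2 = 397,440,000 bytes.
Track D: 2 h 22 min 3 s = 8,523 s; 64,000 × 8,523 × 2 × 4 = 4,363,776,000 bytes.
Track E: exactly 19 minutes = 1,140 s; 37,800 × 1,140 × 1 × 1 = 43,092,000 bytes.
Total = 5,338,044,000 bytes = 5.34 GB.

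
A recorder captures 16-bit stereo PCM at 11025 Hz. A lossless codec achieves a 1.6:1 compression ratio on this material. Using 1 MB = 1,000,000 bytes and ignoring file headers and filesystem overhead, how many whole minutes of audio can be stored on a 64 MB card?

38 minutes

Uncompressed byte rate = 11,025 × 2 × 2 = 44,100 bytes/s.
After 1.6:1 compression, effective rate ≈ 27562.5 bytes/s.
Capacity = 64 × 1,000,000 = 64,000,000 bytes.
64,000,000 / effective rate ≈ 2322 s → 38 minutes.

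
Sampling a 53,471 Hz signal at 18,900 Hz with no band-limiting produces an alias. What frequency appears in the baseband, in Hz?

Nyquist = 18,900/2 = 9,450 Hz; 53,471 Hz exceeds it.
Alias = |53,471 − 3×18,900| = |53,471 − 56,700| = 3,229 Hz.

3,229 Hz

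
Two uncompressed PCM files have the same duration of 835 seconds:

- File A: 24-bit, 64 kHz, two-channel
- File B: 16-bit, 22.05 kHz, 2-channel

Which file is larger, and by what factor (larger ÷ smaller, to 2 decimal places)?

File A: 64,000 × 3 × 2 = 384,000 bytes/s.
File B: 22,050 × 2 × 2 = 88,200 bytes/s.
File A is larger; ratio = 320,640,000 / 73,647,000 = 4.35.

File A, by a factor of 4.35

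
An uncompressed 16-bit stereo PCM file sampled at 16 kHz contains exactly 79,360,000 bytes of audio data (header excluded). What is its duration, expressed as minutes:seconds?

20:40

Byte rate = 16,000 × 2 × 2 = 64,000 bytes/s.
Duration = 79,360,000 / 64,000 = 1,240 s.
1,240 s = 20:40.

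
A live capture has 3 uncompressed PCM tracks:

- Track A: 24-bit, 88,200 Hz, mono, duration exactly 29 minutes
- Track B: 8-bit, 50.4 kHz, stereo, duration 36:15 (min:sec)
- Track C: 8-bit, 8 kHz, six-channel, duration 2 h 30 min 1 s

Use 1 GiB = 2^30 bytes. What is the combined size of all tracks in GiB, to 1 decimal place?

1.0 GiB

Track A: exactly 29 minutes = 1,740 s; 88,200 × 1,740 × 3 × 1 = 460,404,000 bytes.
Track B: 36:15 (min:sec) = 2,175 s; 50,400 × 2,175 × 1 × 2 = 219,240,000 bytes.
Track C: 2 h 30 min 1 s = 9,001 s; 8,000 × 9,001 × 1 × 6 = 432,048,000 bytes.
Total = 1,111,692,000 bytes = 1.0 GiB.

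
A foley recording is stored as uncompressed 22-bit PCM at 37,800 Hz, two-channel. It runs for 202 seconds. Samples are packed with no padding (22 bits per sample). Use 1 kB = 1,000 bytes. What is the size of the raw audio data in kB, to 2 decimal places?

Bits = 37,800 × 202 × 22 × 2 = 335,966,400 bits = 41,995,800 bytes.
41,995,800 / 1,000 = 41995.80 kB.

41995.80 kB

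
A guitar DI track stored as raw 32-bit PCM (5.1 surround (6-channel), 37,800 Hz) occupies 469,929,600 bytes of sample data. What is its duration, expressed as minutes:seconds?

Byte rate = 37,800 × 4 × 6 = 907,200 bytes/s.
Duration = 469,929,600 / 907,200 = 518 s.
518 s = 8:38.

8:38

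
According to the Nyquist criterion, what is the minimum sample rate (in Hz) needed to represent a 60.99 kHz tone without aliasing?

121,980 Hz

Minimum sample rate = 2 × 60,990 Hz = 121,980 Hz.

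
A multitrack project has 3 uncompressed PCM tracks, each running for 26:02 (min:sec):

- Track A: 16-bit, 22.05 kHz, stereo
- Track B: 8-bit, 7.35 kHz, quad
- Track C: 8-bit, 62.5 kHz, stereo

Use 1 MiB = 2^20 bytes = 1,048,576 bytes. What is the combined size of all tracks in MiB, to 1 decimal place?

26:02 (min:sec) = 1,562 s.
Track A: 22,050 × 1,562 × 2 × 2 = 137,768,400 bytes.
Track B: 7,350 × 1,562 × 1 × 4 = 45,922,800 bytes.
Track C: 62,500 × 1,562 × 1 × 2 = 195,250,000 bytes.
Total = 378,941,200 bytes = 361.4 MiB.

361.4 MiB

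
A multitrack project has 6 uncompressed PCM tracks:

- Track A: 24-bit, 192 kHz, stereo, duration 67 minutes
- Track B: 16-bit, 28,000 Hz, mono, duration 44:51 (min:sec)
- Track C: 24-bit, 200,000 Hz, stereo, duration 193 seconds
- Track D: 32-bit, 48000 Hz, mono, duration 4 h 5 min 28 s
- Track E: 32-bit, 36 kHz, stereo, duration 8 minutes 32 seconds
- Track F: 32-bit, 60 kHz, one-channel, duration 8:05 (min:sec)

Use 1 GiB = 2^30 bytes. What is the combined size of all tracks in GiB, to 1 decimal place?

7.5 GiB

Track A: 67 minutes = 4,020 s; 192,000 × 4,020 × 3 × 2 = 4,631,040,000 bytes.
Track B: 44:51 (min:sec) = 2,691 s; 28,000 × 2,691 × 2 × 1 = 150,696,000 bytes.
Track C: 200,000 × 193 × 3 × 2 = 231,600,000 bytes.
Track D: 4 h 5 min 28 s = 14,728 s; 48,000 × 14,728 × 4 × 1 = 2,827,776,000 bytes.
Track E: 8 minutes 32 seconds = 512 s; 36,000 × 512 × 4 × 2 = 147,456,000 bytes.
Track F: 8:05 (min:sec) = 485 s; 60,000 × 485 × 4 × 1 = 116,400,000 bytes.
Total = 8,104,968,000 bytes = 7.5 GiB.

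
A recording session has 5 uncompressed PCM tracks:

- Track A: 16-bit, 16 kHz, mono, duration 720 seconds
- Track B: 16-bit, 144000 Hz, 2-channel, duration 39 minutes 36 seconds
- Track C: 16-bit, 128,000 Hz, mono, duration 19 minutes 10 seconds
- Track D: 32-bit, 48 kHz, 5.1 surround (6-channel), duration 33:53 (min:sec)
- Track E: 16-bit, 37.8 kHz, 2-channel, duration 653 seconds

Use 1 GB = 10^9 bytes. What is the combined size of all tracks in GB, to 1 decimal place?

Track A: 16,000 × 720 × 2 × 1 = 23,040,000 bytes.
Track B: 39 minutes 36 seconds = 2,376 s; 144,000 × 2,376 × 2 × 2 = 1,368,576,000 bytes.
Track C: 19 minutes 10 seconds = 1,150 s; 128,000 × 1,150 × 2 × 1 = 294,400,000 bytes.
Track D: 33:53 (min:sec) = 2,033 s; 48,000 × 2,033 × 4 × 6 = 2,342,016,000 bytes.
Track E: 37,800 × 653 × 2 × 2 = 98,733,600 bytes.
Total = 4,126,765,600 bytes = 4.1 GB.

4.1 GB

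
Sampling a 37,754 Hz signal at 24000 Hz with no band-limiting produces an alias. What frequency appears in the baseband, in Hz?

Nyquist = 24,000/2 = 12,000 Hz; 37,754 Hz exceeds it.
Alias = |37,754 − 2×24,000| = |37,754 − 48,000| = 10,246 Hz.

10,246 Hz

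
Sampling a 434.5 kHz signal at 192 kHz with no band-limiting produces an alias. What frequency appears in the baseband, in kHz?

50.5 kHz

Nyquist = 192,000/2 = 96,000 Hz; 434,500 Hz exceeds it.
Alias = |434,500 − 2×192,000| = |434,500 − 384,000| = 50,500 Hz = 50.5 kHz.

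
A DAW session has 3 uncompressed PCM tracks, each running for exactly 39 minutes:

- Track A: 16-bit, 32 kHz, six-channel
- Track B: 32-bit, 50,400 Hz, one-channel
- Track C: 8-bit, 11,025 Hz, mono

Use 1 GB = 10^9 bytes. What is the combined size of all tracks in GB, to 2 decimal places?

1.40 GB

exactly 39 minutes = 2,340 s.
Track A: 32,000 × 2,340 × 2 × 6 = 898,560,000 bytes.
Track B: 50,400 × 2,340 × 4 × 1 = 471,744,000 bytes.
Track C: 11,025 × 2,340 × 1 × 1 = 25,798,500 bytes.
Total = 1,396,102,500 bytes = 1.40 GB.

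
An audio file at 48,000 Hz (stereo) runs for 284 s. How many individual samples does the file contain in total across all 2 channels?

27,264,000 samples

48,000 × 284 s × 2 ch = 27,264,000 samples.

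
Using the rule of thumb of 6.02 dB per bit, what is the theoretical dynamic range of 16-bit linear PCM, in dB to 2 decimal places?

16 × 6.02 = 96.32 dB.

96.32 dB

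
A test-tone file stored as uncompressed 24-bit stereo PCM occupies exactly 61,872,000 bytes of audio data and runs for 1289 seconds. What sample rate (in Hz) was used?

Bytes = sample_rate × seconds × bytes_per_sample × channels.
sample_rate = 61,872,000 / (1,289 × 3 × 2) = 61,872,000 / 7,734 = 8,000 Hz.

8,000 Hz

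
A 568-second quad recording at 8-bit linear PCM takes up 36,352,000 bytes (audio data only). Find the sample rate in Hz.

Bytes = sample_rate × seconds × bytes_per_sample × channels.
sample_rate = 36,352,000 / (568 × 1 × 4) = 36,352,000 / 2,272 = 16,000 Hz.

16,000 Hz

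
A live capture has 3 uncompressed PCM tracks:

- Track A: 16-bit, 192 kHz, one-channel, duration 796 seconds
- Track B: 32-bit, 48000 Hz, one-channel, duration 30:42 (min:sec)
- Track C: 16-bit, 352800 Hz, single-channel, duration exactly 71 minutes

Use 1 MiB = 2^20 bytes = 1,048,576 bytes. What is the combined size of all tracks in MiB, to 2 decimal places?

Track A: 192,000 × 796 × 2 × 1 = 305,664,000 bytes.
Track B: 30:42 (min:sec) = 1,842 s; 48,000 × 1,842 × 4 × 1 = 353,664,000 bytes.
Track C: exactly 71 minutes = 4,260 s; 352,800 × 4,260 × 2 × 1 = 3,005,856,000 bytes.
Total = 3,665,184,000 bytes = 3495.39 MiB.

3495.39 MiB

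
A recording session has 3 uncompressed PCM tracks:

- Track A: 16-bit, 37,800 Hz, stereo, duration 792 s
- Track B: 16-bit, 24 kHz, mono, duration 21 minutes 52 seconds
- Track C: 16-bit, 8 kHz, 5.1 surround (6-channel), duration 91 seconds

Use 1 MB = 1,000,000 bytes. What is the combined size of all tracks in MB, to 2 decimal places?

Track A: 37,800 × 792 × 2 × 2 = 119,750,400 bytes.
Track B: 21 minutes 52 seconds = 1,312 s; 24,000 × 1,312 × 2 × 1 = 62,976,000 bytes.
Track C: 8,000 × 91 × 2 × 6 = 8,736,000 bytes.
Total = 191,462,400 bytes = 191.46 MB.

191.46 MB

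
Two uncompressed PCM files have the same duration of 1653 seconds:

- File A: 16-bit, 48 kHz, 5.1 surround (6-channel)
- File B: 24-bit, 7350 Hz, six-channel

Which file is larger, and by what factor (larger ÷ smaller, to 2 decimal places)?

File A: 48,000 × 2 × 6 = 576,000 bytes/s.
File B: 7,350 × 3 × 6 = 132,300 bytes/s.
File A is larger; ratio = 952,128,000 / 218,691,900 = 4.35.

File A, by a factor of 4.35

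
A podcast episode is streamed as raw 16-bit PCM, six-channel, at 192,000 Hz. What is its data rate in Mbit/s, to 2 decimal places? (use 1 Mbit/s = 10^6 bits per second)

Bit rate = 192,000 × 16 × 6 = 18,432,000 bits/s.
= 18.43 Mbit/s.

18.43 Mbit/s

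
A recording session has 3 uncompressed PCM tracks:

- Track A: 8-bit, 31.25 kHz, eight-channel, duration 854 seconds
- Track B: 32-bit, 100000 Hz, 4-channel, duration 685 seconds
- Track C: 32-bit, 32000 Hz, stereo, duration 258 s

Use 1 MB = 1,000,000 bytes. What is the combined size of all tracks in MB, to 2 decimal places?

1375.55 MB

Track A: 31,250 × 854 × 1 × 8 = 213,500,000 bytes.
Track B: 100,000 × 685 × 4 × 4 = 1,096,000,000 bytes.
Track C: 32,000 × 258 × 4 × 2 = 66,048,000 bytes.
Total = 1,375,548,000 bytes = 1375.55 MB.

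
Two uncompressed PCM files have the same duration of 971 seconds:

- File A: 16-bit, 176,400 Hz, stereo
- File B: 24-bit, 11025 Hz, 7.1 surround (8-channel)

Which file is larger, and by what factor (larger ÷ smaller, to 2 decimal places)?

File A: 176,400 × 2 × 2 = 705,600 bytes/s.
File B: 11,025 × 3 × 8 = 264,600 bytes/s.
File A is larger; ratio = 685,137,600 / 256,926,600 = 2.67.

File A, by a factor of 2.67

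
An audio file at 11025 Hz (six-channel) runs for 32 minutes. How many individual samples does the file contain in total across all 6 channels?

32 minutes = 1,920 s.
11,025 × 1,920 s × 6 ch = 127,008,000 samples.

127,008,000 samples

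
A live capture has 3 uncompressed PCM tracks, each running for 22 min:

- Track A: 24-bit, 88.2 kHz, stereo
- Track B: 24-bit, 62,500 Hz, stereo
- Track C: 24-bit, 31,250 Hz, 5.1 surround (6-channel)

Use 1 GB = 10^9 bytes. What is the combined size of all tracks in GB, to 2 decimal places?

22 min = 1,320 s.
Track A: 88,200 × 1,320 × 3 × 2 = 698,544,000 bytes.
Track B: 62,500 × 1,320 × 3 × 2 = 495,000,000 bytes.
Track C: 31,250 × 1,320 × 3 × 6 = 742,500,000 bytes.
Total = 1,936,044,000 bytes = 1.94 GB.

1.94 GB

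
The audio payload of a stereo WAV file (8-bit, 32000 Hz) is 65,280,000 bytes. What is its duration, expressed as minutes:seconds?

17:00

Byte rate = 32,000 × 1 × 2 = 64,000 bytes/s.
Duration = 65,280,000 / 64,000 = 1,020 s.
1,020 s = 17:00.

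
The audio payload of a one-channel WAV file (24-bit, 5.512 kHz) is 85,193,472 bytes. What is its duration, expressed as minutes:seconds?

Byte rate = 5,512 × 3 × 1 = 16,536 bytes/s.
Duration = 85,193,472 / 16,536 = 5,152 s.
5,152 s = 85:52.

85:52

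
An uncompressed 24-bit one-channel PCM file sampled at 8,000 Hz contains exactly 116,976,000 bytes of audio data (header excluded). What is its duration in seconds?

4,874 seconds

Byte rate = 8,000 × 3 × 1 = 24,000 bytes/s.
Duration = 116,976,000 / 24,000 = 4,874 s.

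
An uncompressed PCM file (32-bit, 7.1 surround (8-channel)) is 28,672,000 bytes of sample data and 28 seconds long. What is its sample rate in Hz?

Bytes = sample_rate × seconds × bytes_per_sample × channels.
sample_rate = 28,672,000 / (28 × 4 × 8) = 28,672,000 / 896 = 32,000 Hz.

32,000 Hz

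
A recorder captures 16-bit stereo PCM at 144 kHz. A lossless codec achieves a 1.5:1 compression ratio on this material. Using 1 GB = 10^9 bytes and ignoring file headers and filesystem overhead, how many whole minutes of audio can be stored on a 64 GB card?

2,777 minutes

Uncompressed byte rate = 144,000 × 2 × 2 = 576,000 bytes/s.
After 1.5:1 compression, effective rate ≈ 384000 bytes/s.
Capacity = 64 × 1,000,000,000 = 64,000,000,000 bytes.
64,000,000,000 / effective rate ≈ 166666.67 s → 2,777 minutes.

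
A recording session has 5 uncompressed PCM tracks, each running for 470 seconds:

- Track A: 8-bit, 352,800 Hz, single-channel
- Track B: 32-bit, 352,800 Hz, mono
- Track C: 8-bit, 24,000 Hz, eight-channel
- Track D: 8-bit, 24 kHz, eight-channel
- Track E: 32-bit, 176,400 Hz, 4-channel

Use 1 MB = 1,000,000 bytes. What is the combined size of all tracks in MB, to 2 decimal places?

2336.09 MB

Track A: 352,800 × 470 × 1 × 1 = 165,816,000 bytes.
Track B: 352,800 × 470 × 4 × 1 = 663,264,000 bytes.
Track C: 24,000 × 470 × 1 × 8 = 90,240,000 bytes.
Track D: 24,000 × 470 × 1 × 8 = 90,240,000 bytes.
Track E: 176,400 × 470 × 4 × 4 = 1,326,528,000 bytes.
Total = 2,336,088,000 bytes = 2336.09 MB.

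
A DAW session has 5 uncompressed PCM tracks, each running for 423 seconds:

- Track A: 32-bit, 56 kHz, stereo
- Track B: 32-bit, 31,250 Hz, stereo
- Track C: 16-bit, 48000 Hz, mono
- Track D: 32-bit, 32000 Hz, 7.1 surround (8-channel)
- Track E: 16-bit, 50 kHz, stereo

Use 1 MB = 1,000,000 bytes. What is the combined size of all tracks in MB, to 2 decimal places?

Track A: 56,000 × 423 × 4 × 2 = 189,504,000 bytes.
Track B: 31,250 × 423 × 4 × 2 = 105,750,000 bytes.
Track C: 48,000 × 423 × 2 × 1 = 40,608,000 bytes.
Track D: 32,000 × 423 × 4 × 8 = 433,152,000 bytes.
Track E: 50,000 × 423 × 2 × 2 = 84,600,000 bytes.
Total = 853,614,000 bytes = 853.61 MB.

853.61 MB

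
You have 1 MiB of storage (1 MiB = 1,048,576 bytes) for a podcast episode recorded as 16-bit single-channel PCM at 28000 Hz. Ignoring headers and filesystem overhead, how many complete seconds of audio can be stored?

18 seconds

Uncompressed byte rate = 28,000 × 2 × 1 = 56,000 bytes/s.
Capacity = 1 × 1,048,576 = 1,048,576 bytes.
1,048,576 / 56,000 ≈ 18.72 s → 18 seconds.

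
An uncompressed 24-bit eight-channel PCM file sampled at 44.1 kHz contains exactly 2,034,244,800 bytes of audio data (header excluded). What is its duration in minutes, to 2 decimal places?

32.03 minutes

Byte rate = 44,100 × 3 × 8 = 1,058,400 bytes/s.
Duration = 2,034,244,800 / 1,058,400 = 1,922 s.
1,922 s / 60 = 32.03 minutes.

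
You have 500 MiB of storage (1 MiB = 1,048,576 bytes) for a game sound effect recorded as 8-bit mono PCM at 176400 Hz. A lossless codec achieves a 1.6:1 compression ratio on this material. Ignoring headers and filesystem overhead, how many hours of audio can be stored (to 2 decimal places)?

1.32 hours

Uncompressed byte rate = 176,400 × 1 × 1 = 176,400 bytes/s.
After 1.6:1 compression, effective rate ≈ 110250 bytes/s.
Capacity = 500 × 1,048,576 = 524,288,000 bytes.
524,288,000 / effective rate ≈ 4755.45 s → 1.32 hours.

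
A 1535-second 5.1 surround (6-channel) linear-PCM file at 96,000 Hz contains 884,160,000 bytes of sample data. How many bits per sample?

8 bits

Bytes per sample = 884,160,000 / (96,000 × 1,535 × 6) = 884,160,000 / 884,160,000 = 1.
Bit depth = 1 × 8 = 8 bits.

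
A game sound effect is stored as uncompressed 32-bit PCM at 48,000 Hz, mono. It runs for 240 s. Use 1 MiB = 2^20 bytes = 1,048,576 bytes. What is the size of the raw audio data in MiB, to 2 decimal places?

43.95 MiB

Bytes = 48,000 samples/s × 240 s × 4 bytes/sample × 1 ch = 46,080,000 bytes.
46,080,000 / 1,048,576 = 43.95 MiB.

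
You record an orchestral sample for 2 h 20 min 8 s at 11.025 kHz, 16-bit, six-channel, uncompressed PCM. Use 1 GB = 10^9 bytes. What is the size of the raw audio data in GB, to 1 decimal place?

1.1 GB

Duration = 2 h 20 min 8 s = 8,408 s.
Bytes = 11,025 samples/s × 8,408 s × 2 bytes/sample × 6 ch = 1,112,378,400 bytes.
1,112,378,400 / 1,000,000,000 = 1.1 GB.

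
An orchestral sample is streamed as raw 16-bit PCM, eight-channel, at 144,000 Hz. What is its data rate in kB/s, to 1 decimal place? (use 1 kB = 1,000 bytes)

2304.0 kB/s

Bit rate = 144,000 × 16 × 8 = 18,432,000 bits/s.
18,432,000 / 8 = 2,304,000 B/s = 2304.0 kB/s.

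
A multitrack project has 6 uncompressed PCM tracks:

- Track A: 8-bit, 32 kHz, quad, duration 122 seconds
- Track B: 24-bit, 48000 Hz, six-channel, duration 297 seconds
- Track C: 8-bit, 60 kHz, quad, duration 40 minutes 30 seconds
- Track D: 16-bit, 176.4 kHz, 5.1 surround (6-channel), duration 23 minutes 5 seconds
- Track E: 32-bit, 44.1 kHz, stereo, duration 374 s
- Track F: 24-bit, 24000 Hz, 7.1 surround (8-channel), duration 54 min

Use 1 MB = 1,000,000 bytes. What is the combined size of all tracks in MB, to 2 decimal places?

5785.38 MB

Track A: 32,000 × 122 × 1 × 4 = 15,616,000 bytes.
Track B: 48,000 × 297 × 3 × 6 = 256,608,000 bytes.
Track C: 40 minutes 30 seconds = 2,430 s; 60,000 × 2,430 × 1 × 4 = 583,200,000 bytes.
Track D: 23 minutes 5 seconds = 1,385 s; 176,400 × 1,385 × 2 × 6 = 2,931,768,000 bytes.
Track E: 44,100 × 374 × 4 × 2 = 131,947,200 bytes.
Track F: 54 min = 3,240 s; 24,000 × 3,240 × 3 × 8 = 1,866,240,000 bytes.
Total = 5,785,379,200 bytes = 5785.38 MB.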